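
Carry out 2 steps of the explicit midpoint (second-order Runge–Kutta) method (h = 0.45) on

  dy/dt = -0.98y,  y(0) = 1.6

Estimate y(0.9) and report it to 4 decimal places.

Midpoint: k1 = f(t_n, y_n); k2 = f(t_n + h/2, y_n + (h/2)·k1); y_{n+1} = y_n + h·k2.
t=0.000000, y=1.600000:
  k1 = f(0.000000, 1.600000) = -1.568000
  k2 = f(0.225000, 1.247200) = -1.222256
  y ← 1.600000 + 0.45·(-1.222256) = 1.049985
t=0.450000, y=1.049985:
  k1 = f(0.450000, 1.049985) = -1.028985
  k2 = f(0.675000, 0.818463) = -0.802094
  y ← 1.049985 + 0.45·(-0.802094) = 0.689043
y(0.9) ≈ 0.6890

0.6890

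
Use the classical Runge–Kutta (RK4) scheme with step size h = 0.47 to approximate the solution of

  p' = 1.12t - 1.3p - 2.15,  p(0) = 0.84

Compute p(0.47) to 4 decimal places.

-0.1962

RK4: k1 = f(t_n, p_n); k2 = f(t_n + h/2, p_n + (h/2)·k1); k3 = f(t_n + h/2, p_n + (h/2)·k2); k4 = f(t_n + h, p_n + h·k3); p_{n+1} = p_n + (h/6)·(k1 + 2k2 + 2k3 + k4).
t=0.000000, p=0.840000:
  k1 = f(0.000000, 0.840000) = -3.242000
  k2 = f(0.235000, 0.078130) = -1.988369
  k3 = f(0.235000, 0.372733) = -2.371353
  k4 = f(0.470000, -0.274536) = -1.266703
  p ← 0.840000 + (0.47/6)·(k1 + 2k2 + 2k3 + k4) = -0.196205
p(0.47) ≈ -0.1962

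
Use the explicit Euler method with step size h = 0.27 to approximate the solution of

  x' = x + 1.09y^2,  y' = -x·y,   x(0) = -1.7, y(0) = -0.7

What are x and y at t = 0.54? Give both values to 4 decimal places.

-2.2518, -1.5769

Euler on (x,y): x_{n+1} = x_n + h·x', y_{n+1} = y_n + h·y'.
0.000000: (-1.700000, -0.700000); f=(-1.165900, -1.190000) → (-2.014793, -1.021300)
0.270000: (-2.014793, -1.021300); f=(-0.877864, -2.057708) → (-2.251816, -1.576881)
(x(0.54), y(0.54)) ≈ (-2.2518, -1.5769)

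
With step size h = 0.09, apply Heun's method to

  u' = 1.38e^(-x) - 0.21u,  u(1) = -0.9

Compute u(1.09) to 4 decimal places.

Heun: k1 = f(x_n, u_n); k2 = f(x_n + h, u_n + h·k1); u_{n+1} = u_n + (h/2)·(k1 + k2).
x=1.000000, u=-0.900000:
  k1 = f(1.000000, -0.900000) = 0.696674
  k2 = f(1.090000, -0.837299) = 0.639812
  u ← -0.900000 + (0.09/2)·(0.696674 + 0.639812) = -0.839858
u(1.09) ≈ -0.8399

-0.8399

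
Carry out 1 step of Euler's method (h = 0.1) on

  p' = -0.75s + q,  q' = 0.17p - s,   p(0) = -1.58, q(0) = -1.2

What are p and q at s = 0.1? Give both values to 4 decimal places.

Euler on (p,q): p_{n+1} = p_n + h·p', q_{n+1} = q_n + h·q'.
0.000000: (-1.580000, -1.200000); f=(-1.200000, -0.268600) → (-1.700000, -1.226860)
(p(0.1), q(0.1)) ≈ (-1.7000, -1.2269)

-1.7000, -1.2269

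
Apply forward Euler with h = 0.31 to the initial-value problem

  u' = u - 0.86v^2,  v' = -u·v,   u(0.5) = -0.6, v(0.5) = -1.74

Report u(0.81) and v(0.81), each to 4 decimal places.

Euler on (u,v): u_{n+1} = u_n + h·u', v_{n+1} = v_n + h·v'.
0.500000: (-0.600000, -1.740000); f=(-3.203736, -1.044000) → (-1.593158, -2.063640)
(u(0.81), v(0.81)) ≈ (-1.5932, -2.0636)

-1.5932, -2.0636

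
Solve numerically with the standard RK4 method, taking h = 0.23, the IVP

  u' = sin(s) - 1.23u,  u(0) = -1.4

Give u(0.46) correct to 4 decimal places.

-0.7084

RK4: k1 = f(s_n, u_n); k2 = f(s_n + h/2, u_n + (h/2)·k1); k3 = f(s_n + h/2, u_n + (h/2)·k2); k4 = f(s_n + h, u_n + h·k3); u_{n+1} = u_n + (h/6)·(k1 + 2k2 + 2k3 + k4).
s=0.000000, u=-1.400000:
  k1 = f(0.000000, -1.400000) = 1.722000
  k2 = f(0.115000, -1.201970) = 1.593170
  k3 = f(0.115000, -1.216785) = 1.611393
  k4 = f(0.230000, -1.029380) = 1.494114
  u ← -1.400000 + (0.23/6)·(k1 + 2k2 + 2k3 + k4) = -1.031032
s=0.230000, u=-1.031032:
  k1 = f(0.230000, -1.031032) = 1.496147
  k2 = f(0.345000, -0.858976) = 1.394737
  k3 = f(0.345000, -0.870638) = 1.409081
  k4 = f(0.460000, -0.706944) = 1.313489
  u ← -1.031032 + (0.23/6)·(k1 + 2k2 + 2k3 + k4) = -0.708370
u(0.46) ≈ -0.7084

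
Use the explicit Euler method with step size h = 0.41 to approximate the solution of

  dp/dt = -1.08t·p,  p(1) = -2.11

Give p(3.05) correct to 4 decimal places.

0.0002

Euler: p_{n+1} = p_n + h·f(t_n, p_n).
t=1.000000, p=-2.110000: f=2.278800 → p ← -2.110000 + 0.41·2.278800 = -1.175692
t=1.410000, p=-1.175692: f=1.790344 → p ← -1.175692 + 0.41·1.790344 = -0.441651
t=1.820000, p=-0.441651: f=0.868109 → p ← -0.441651 + 0.41·0.868109 = -0.085726
t=2.230000, p=-0.085726: f=0.206463 → p ← -0.085726 + 0.41·0.206463 = -0.001076
t=2.640000, p=-0.001076: f=0.003069 → p ← -0.001076 + 0.41·0.003069 = 0.000182
p(3.05) ≈ 0.0002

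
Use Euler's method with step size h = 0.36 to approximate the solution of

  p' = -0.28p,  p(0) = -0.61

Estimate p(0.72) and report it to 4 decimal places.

-0.4932

Euler: p_{n+1} = p_n + h·f(t_n, p_n).
t=0.000000, p=-0.610000: f=0.170800 → p ← -0.610000 + 0.36·0.170800 = -0.548512
t=0.360000, p=-0.548512: f=0.153583 → p ← -0.548512 + 0.36·0.153583 = -0.493222
p(0.72) ≈ -0.4932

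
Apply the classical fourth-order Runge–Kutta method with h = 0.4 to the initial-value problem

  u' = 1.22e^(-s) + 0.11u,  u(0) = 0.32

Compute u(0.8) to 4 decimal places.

RK4: k1 = f(s_n, u_n); k2 = f(s_n + h/2, u_n + (h/2)·k1); k3 = f(s_n + h/2, u_n + (h/2)·k2); k4 = f(s_n + h, u_n + h·k3); u_{n+1} = u_n + (h/6)·(k1 + 2k2 + 2k3 + k4).
s=0.000000, u=0.320000:
  k1 = f(0.000000, 0.320000) = 1.255200
  k2 = f(0.200000, 0.571040) = 1.061666
  k3 = f(0.200000, 0.532333) = 1.057408
  k4 = f(0.400000, 0.742963) = 0.899516
  u ← 0.320000 + (0.4/6)·(k1 + 2k2 + 2k3 + k4) = 0.746191
s=0.400000, u=0.746191:
  k1 = f(0.400000, 0.746191) = 0.899871
  k2 = f(0.600000, 0.926165) = 0.771428
  k3 = f(0.600000, 0.900477) = 0.768603
  k4 = f(0.800000, 1.053632) = 0.664081
  u ← 0.746191 + (0.4/6)·(k1 + 2k2 + 2k3 + k4) = 1.055792
u(0.8) ≈ 1.0558

1.0558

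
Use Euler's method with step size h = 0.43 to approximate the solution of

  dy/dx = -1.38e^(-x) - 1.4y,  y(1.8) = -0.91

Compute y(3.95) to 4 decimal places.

Euler: y_{n+1} = y_n + h·f(x_n, y_n).
x=1.800000, y=-0.910000: f=1.045888 → y ← -0.910000 + 0.43·1.045888 = -0.460268
x=2.230000, y=-0.460268: f=0.495986 → y ← -0.460268 + 0.43·0.495986 = -0.246994
x=2.660000, y=-0.246994: f=0.249263 → y ← -0.246994 + 0.43·0.249263 = -0.139811
x=3.090000, y=-0.139811: f=0.132943 → y ← -0.139811 + 0.43·0.132943 = -0.082646
x=3.520000, y=-0.082646: f=0.074857 → y ← -0.082646 + 0.43·0.074857 = -0.050457
y(3.95) ≈ -0.0505

-0.0505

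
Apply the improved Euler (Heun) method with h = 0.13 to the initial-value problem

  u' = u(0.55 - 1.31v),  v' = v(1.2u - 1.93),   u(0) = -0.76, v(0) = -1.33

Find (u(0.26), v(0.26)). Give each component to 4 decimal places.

Heun on (u,v): k1 = f(t_n, state_n); k2 = f(t_n + h, state_n + h·k1); state_{n+1} = state_n + (h/2)·(k1 + k2).
0.000000: (-0.760000, -1.330000)
  k1 = (-1.742148, 3.779860)
  predictor → (-0.986479, -0.838618)
  k2 = (-1.626300, 2.611268)
  → (-0.978949, -0.914577)
0.130000: (-0.978949, -0.914577)
  k1 = (-1.711296, 2.839522)
  predictor → (-1.201418, -0.545439)
  k2 = (-1.519222, 1.839057)
  → (-1.188933, -0.610469)
(u(0.26), v(0.26)) ≈ (-1.1889, -0.6105)

-1.1889, -0.6105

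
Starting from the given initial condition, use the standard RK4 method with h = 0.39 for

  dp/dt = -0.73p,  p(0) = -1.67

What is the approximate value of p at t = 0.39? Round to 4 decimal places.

RK4: k1 = f(t_n, p_n); k2 = f(t_n + h/2, p_n + (h/2)·k1); k3 = f(t_n + h/2, p_n + (h/2)·k2); k4 = f(t_n + h, p_n + h·k3); p_{n+1} = p_n + (h/6)·(k1 + 2k2 + 2k3 + k4).
t=0.000000, p=-1.670000:
  k1 = f(0.000000, -1.670000) = 1.219100
  k2 = f(0.195000, -1.432276) = 1.045561
  k3 = f(0.195000, -1.466116) = 1.070264
  k4 = f(0.390000, -1.252597) = 0.914396
  p ← -1.670000 + (0.39/6)·(k1 + 2k2 + 2k3 + k4) = -1.256265
p(0.39) ≈ -1.2563

-1.2563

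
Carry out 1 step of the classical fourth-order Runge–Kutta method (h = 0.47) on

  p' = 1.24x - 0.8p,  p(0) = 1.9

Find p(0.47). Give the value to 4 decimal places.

1.4261

RK4: k1 = f(x_n, p_n); k2 = f(x_n + h/2, p_n + (h/2)·k1); k3 = f(x_n + h/2, p_n + (h/2)·k2); k4 = f(x_n + h, p_n + h·k3); p_{n+1} = p_n + (h/6)·(k1 + 2k2 + 2k3 + k4).
x=0.000000, p=1.900000:
  k1 = f(0.000000, 1.900000) = -1.520000
  k2 = f(0.235000, 1.542800) = -0.942840
  k3 = f(0.235000, 1.678433) = -1.051346
  k4 = f(0.470000, 1.405867) = -0.541894
  p ← 1.900000 + (0.47/6)·(k1 + 2k2 + 2k3 + k4) = 1.426062
p(0.47) ≈ 1.4261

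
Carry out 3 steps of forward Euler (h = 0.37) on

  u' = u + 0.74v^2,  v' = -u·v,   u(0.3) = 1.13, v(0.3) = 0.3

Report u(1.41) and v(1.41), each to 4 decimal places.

2.9648, 0.0146

Euler on (u,v): u_{n+1} = u_n + h·u', v_{n+1} = v_n + h·v'.
0.300000: (1.130000, 0.300000); f=(1.196600, -0.339000) → (1.572742, 0.174570)
0.670000: (1.572742, 0.174570); f=(1.595293, -0.274554) → (2.163001, 0.072985)
1.040000: (2.163001, 0.072985); f=(2.166942, -0.157867) → (2.964769, 0.014574)
(u(1.41), v(1.41)) ≈ (2.9648, 0.0146)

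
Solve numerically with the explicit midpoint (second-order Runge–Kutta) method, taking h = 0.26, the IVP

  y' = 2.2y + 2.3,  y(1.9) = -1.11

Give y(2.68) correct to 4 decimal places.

Midpoint: k1 = f(s_n, y_n); k2 = f(s_n + h/2, y_n + (h/2)·k1); y_{n+1} = y_n + h·k2.
s=1.900000, y=-1.110000:
  k1 = f(1.900000, -1.110000) = -0.142000
  k2 = f(2.030000, -1.128460) = -0.182612
  y ← -1.110000 + 0.26·(-0.182612) = -1.157479
s=2.160000, y=-1.157479:
  k1 = f(2.160000, -1.157479) = -0.246454
  k2 = f(2.290000, -1.189518) = -0.316940
  y ← -1.157479 + 0.26·(-0.316940) = -1.239884
s=2.420000, y=-1.239884:
  k1 = f(2.420000, -1.239884) = -0.427744
  k2 = f(2.550000, -1.295490) = -0.550078
  y ← -1.239884 + 0.26·(-0.550078) = -1.382904
y(2.68) ≈ -1.3829

-1.3829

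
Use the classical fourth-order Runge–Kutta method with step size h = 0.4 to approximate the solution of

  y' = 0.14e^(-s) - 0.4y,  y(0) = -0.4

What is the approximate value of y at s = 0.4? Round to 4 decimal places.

RK4: k1 = f(s_n, y_n); k2 = f(s_n + h/2, y_n + (h/2)·k1); k3 = f(s_n + h/2, y_n + (h/2)·k2); k4 = f(s_n + h, y_n + h·k3); y_{n+1} = y_n + (h/6)·(k1 + 2k2 + 2k3 + k4).
s=0.000000, y=-0.400000:
  k1 = f(0.000000, -0.400000) = 0.300000
  k2 = f(0.200000, -0.340000) = 0.250622
  k3 = f(0.200000, -0.349876) = 0.254573
  k4 = f(0.400000, -0.298171) = 0.213113
  y ← -0.400000 + (0.4/6)·(k1 + 2k2 + 2k3 + k4) = -0.298433
y(0.4) ≈ -0.2984

-0.2984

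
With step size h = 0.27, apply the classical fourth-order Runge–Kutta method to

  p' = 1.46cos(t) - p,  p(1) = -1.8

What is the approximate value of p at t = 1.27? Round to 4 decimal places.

-1.2306

RK4: k1 = f(t_n, p_n); k2 = f(t_n + h/2, p_n + (h/2)·k1); k3 = f(t_n + h/2, p_n + (h/2)·k2); k4 = f(t_n + h, p_n + h·k3); p_{n+1} = p_n + (h/6)·(k1 + 2k2 + 2k3 + k4).
t=1.000000, p=-1.800000:
  k1 = f(1.000000, -1.800000) = 2.588841
  k2 = f(1.135000, -1.450506) = 2.066820
  k3 = f(1.135000, -1.520979) = 2.137293
  k4 = f(1.270000, -1.222931) = 1.655501
  p ← -1.800000 + (0.27/6)·(k1 + 2k2 + 2k3 + k4) = -1.230634
p(1.27) ≈ -1.2306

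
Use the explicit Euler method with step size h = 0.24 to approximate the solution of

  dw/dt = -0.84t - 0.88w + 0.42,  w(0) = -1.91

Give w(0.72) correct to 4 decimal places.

Euler: w_{n+1} = w_n + h·f(t_n, w_n).
t=0.000000, w=-1.910000: f=2.100800 → w ← -1.910000 + 0.24·2.100800 = -1.405808
t=0.240000, w=-1.405808: f=1.455511 → w ← -1.405808 + 0.24·1.455511 = -1.056485
t=0.480000, w=-1.056485: f=0.946507 → w ← -1.056485 + 0.24·0.946507 = -0.829324
w(0.72) ≈ -0.8293

-0.8293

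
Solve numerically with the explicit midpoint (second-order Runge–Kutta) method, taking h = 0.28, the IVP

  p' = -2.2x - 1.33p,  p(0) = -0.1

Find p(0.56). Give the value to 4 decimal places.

Midpoint: k1 = f(x_n, p_n); k2 = f(x_n + h/2, p_n + (h/2)·k1); p_{n+1} = p_n + h·k2.
x=0.000000, p=-0.100000:
  k1 = f(0.000000, -0.100000) = 0.133000
  k2 = f(0.140000, -0.081380) = -0.199765
  p ← -0.100000 + 0.28·(-0.199765) = -0.155934
x=0.280000, p=-0.155934:
  k1 = f(0.280000, -0.155934) = -0.408608
  k2 = f(0.420000, -0.213139) = -0.640525
  p ← -0.155934 + 0.28·(-0.640525) = -0.335281
p(0.56) ≈ -0.3353

-0.3353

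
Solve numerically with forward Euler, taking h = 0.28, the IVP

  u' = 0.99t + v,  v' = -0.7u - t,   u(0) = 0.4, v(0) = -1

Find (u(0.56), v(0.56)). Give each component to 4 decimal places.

Euler on (u,v): u_{n+1} = u_n + h·u', v_{n+1} = v_n + h·v'.
0.000000: (0.400000, -1.000000); f=(-1.000000, -0.280000) → (0.120000, -1.078400)
0.280000: (0.120000, -1.078400); f=(-0.801200, -0.364000) → (-0.104336, -1.180320)
(u(0.56), v(0.56)) ≈ (-0.1043, -1.1803)

-0.1043, -1.1803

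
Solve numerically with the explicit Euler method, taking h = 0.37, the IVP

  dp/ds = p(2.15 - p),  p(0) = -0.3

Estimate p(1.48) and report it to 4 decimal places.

Euler: p_{n+1} = p_n + h·f(s_n, p_n).
s=0.000000, p=-0.300000: f=-0.735000 → p ← -0.300000 + 0.37·(-0.735000) = -0.571950
s=0.370000, p=-0.571950: f=-1.556819 → p ← -0.571950 + 0.37·(-1.556819) = -1.147973
s=0.740000, p=-1.147973: f=-3.785985 → p ← -1.147973 + 0.37·(-3.785985) = -2.548787
s=1.110000, p=-2.548787: f=-11.976210 → p ← -2.548787 + 0.37·(-11.976210) = -6.979985
p(1.48) ≈ -6.9800

-6.9800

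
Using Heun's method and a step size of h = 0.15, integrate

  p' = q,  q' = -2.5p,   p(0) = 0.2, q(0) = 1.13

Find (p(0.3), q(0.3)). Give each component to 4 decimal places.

Heun on (p,q): k1 = f(t_n, state_n); k2 = f(t_n + h, state_n + h·k1); state_{n+1} = state_n + (h/2)·(k1 + k2).
0.000000: (0.200000, 1.130000)
  k1 = (1.130000, -0.500000)
  predictor → (0.369500, 1.055000)
  k2 = (1.055000, -0.923750)
  → (0.363875, 1.023219)
0.150000: (0.363875, 1.023219)
  k1 = (1.023219, -0.909687)
  predictor → (0.517358, 0.886766)
  k2 = (0.886766, -1.293395)
  → (0.507124, 0.857988)
(p(0.3), q(0.3)) ≈ (0.5071, 0.8580)

0.5071, 0.8580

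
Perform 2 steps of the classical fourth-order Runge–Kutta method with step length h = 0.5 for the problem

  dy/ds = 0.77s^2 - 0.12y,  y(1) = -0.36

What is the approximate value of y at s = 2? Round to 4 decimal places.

1.3956

RK4: k1 = f(s_n, y_n); k2 = f(s_n + h/2, y_n + (h/2)·k1); k3 = f(s_n + h/2, y_n + (h/2)·k2); k4 = f(s_n + h, y_n + h·k3); y_{n+1} = y_n + (h/6)·(k1 + 2k2 + 2k3 + k4).
s=1.000000, y=-0.360000:
  k1 = f(1.000000, -0.360000) = 0.813200
  k2 = f(1.250000, -0.156700) = 1.221929
  k3 = f(1.250000, -0.054518) = 1.209667
  k4 = f(1.500000, 0.244834) = 1.703120
  y ← -0.360000 + (0.5/6)·(k1 + 2k2 + 2k3 + k4) = 0.254959
s=1.500000, y=0.254959:
  k1 = f(1.500000, 0.254959) = 1.701905
  k2 = f(1.750000, 0.680436) = 2.276473
  k3 = f(1.750000, 0.824078) = 2.259236
  k4 = f(2.000000, 1.384577) = 2.913851
  y ← 0.254959 + (0.5/6)·(k1 + 2k2 + 2k3 + k4) = 1.395557
y(2) ≈ 1.3956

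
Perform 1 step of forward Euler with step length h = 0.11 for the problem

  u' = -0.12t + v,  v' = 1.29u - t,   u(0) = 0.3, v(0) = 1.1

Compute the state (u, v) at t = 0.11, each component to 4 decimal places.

0.4210, 1.1426

Euler on (u,v): u_{n+1} = u_n + h·u', v_{n+1} = v_n + h·v'.
0.000000: (0.300000, 1.100000); f=(1.100000, 0.387000) → (0.421000, 1.142570)
(u(0.11), v(0.11)) ≈ (0.4210, 1.1426)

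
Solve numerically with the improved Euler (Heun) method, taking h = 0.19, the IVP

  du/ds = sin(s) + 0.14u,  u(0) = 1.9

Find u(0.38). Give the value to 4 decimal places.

Heun: k1 = f(s_n, u_n); k2 = f(s_n + h, u_n + h·k1); u_{n+1} = u_n + (h/2)·(k1 + k2).
s=0.000000, u=1.900000:
  k1 = f(0.000000, 1.900000) = 0.266000
  k2 = f(0.190000, 1.950540) = 0.461934
  u ← 1.900000 + (0.19/2)·(0.266000 + 0.461934) = 1.969154
s=0.190000, u=1.969154:
  k1 = f(0.190000, 1.969154) = 0.464540
  k2 = f(0.380000, 2.057416) = 0.658959
  u ← 1.969154 + (0.19/2)·(0.464540 + 0.658959) = 2.075886
u(0.38) ≈ 2.0759

2.0759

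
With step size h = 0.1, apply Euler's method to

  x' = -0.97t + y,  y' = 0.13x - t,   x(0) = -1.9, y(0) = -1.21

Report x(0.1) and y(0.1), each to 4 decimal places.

Euler on (x,y): x_{n+1} = x_n + h·x', y_{n+1} = y_n + h·y'.
0.000000: (-1.900000, -1.210000); f=(-1.210000, -0.247000) → (-2.021000, -1.234700)
(x(0.1), y(0.1)) ≈ (-2.0210, -1.2347)

-2.0210, -1.2347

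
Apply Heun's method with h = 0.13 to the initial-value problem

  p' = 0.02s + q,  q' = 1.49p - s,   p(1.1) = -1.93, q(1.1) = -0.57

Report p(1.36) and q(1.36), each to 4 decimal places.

-2.2106, -1.6782

Heun on (p,q): k1 = f(s_n, state_n); k2 = f(s_n + h, state_n + h·k1); state_{n+1} = state_n + (h/2)·(k1 + k2).
1.100000: (-1.930000, -0.570000)
  k1 = (-0.548000, -3.975700)
  predictor → (-2.001240, -1.086841)
  k2 = (-1.062241, -4.211848)
  → (-2.034666, -1.102191)
1.230000: (-2.034666, -1.102191)
  k1 = (-1.077591, -4.261652)
  predictor → (-2.174752, -1.656205)
  k2 = (-1.629005, -4.600381)
  → (-2.210594, -1.678223)
(p(1.36), q(1.36)) ≈ (-2.2106, -1.6782)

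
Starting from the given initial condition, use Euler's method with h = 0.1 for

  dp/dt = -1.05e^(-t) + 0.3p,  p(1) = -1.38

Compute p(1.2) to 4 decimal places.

-1.5388

Euler: p_{n+1} = p_n + h·f(t_n, p_n).
t=1.000000, p=-1.380000: f=-0.800273 → p ← -1.380000 + 0.1·(-0.800273) = -1.460027
t=1.100000, p=-1.460027: f=-0.787523 → p ← -1.460027 + 0.1·(-0.787523) = -1.538780
p(1.2) ≈ -1.5388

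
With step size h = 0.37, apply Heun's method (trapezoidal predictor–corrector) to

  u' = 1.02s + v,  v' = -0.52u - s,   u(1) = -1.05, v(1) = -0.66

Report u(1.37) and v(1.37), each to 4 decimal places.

Heun on (u,v): k1 = f(s_n, state_n); k2 = f(s_n + h, state_n + h·k1); state_{n+1} = state_n + (h/2)·(k1 + k2).
1.000000: (-1.050000, -0.660000)
  k1 = (0.360000, -0.454000)
  predictor → (-0.916800, -0.827980)
  k2 = (0.569420, -0.893264)
  → (-0.878057, -0.909244)
(u(1.37), v(1.37)) ≈ (-0.8781, -0.9092)

-0.8781, -0.9092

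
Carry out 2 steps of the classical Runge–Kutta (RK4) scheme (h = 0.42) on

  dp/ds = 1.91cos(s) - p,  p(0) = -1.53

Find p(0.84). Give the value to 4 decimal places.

RK4: k1 = f(s_n, p_n); k2 = f(s_n + h/2, p_n + (h/2)·k1); k3 = f(s_n + h/2, p_n + (h/2)·k2); k4 = f(s_n + h, p_n + h·k3); p_{n+1} = p_n + (h/6)·(k1 + 2k2 + 2k3 + k4).
s=0.000000, p=-1.530000:
  k1 = f(0.000000, -1.530000) = 3.440000
  k2 = f(0.210000, -0.807600) = 2.675639
  k3 = f(0.210000, -0.968116) = 2.836155
  k4 = f(0.420000, -0.338815) = 2.082815
  p ← -1.530000 + (0.42/6)·(k1 + 2k2 + 2k3 + k4) = -0.371752
s=0.420000, p=-0.371752:
  k1 = f(0.420000, -0.371752) = 2.115752
  k2 = f(0.630000, 0.072556) = 1.470777
  k3 = f(0.630000, -0.062889) = 1.606221
  k4 = f(0.840000, 0.302861) = 0.971993
  p ← -0.371752 + (0.42/6)·(k1 + 2k2 + 2k3 + k4) = 0.275170
p(0.84) ≈ 0.2752

0.2752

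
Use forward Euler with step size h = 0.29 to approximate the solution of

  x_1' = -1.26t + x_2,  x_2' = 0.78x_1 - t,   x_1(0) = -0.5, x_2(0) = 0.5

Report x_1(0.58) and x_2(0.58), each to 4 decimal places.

-0.3488, 0.2225

Euler on (x_1,x_2): x_1_{n+1} = x_1_n + h·x_1', x_2_{n+1} = x_2_n + h·x_2'.
0.000000: (-0.500000, 0.500000); f=(0.500000, -0.390000) → (-0.355000, 0.386900)
0.290000: (-0.355000, 0.386900); f=(0.021500, -0.566900) → (-0.348765, 0.222499)
(x_1(0.58), x_2(0.58)) ≈ (-0.3488, 0.2225)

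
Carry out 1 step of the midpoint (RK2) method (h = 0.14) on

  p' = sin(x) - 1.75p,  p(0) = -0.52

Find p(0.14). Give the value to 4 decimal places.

Midpoint: k1 = f(x_n, p_n); k2 = f(x_n + h/2, p_n + (h/2)·k1); p_{n+1} = p_n + h·k2.
x=0.000000, p=-0.520000:
  k1 = f(0.000000, -0.520000) = 0.910000
  k2 = f(0.070000, -0.456300) = 0.868468
  p ← -0.520000 + 0.14·0.868468 = -0.398415
p(0.14) ≈ -0.3984

-0.3984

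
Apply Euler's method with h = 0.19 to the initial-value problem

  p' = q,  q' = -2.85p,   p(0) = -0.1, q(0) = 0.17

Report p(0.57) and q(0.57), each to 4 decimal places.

0.0244, 0.2744

Euler on (p,q): p_{n+1} = p_n + h·p', q_{n+1} = q_n + h·q'.
0.000000: (-0.100000, 0.170000); f=(0.170000, 0.285000) → (-0.067700, 0.224150)
0.190000: (-0.067700, 0.224150); f=(0.224150, 0.192945) → (-0.025112, 0.260810)
0.380000: (-0.025112, 0.260810); f=(0.260810, 0.071568) → (0.024442, 0.274407)
(p(0.57), q(0.57)) ≈ (0.0244, 0.2744)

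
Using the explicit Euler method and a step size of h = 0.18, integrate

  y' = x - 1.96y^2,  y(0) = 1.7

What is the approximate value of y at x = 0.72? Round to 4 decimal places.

0.5140

Euler: y_{n+1} = y_n + h·f(x_n, y_n).
x=0.000000, y=1.700000: f=-5.664400 → y ← 1.700000 + 0.18·(-5.664400) = 0.680408
x=0.180000, y=0.680408: f=-0.727392 → y ← 0.680408 + 0.18·(-0.727392) = 0.549477
x=0.360000, y=0.549477: f=-0.231774 → y ← 0.549477 + 0.18·(-0.231774) = 0.507758
x=0.540000, y=0.507758: f=0.034676 → y ← 0.507758 + 0.18·0.034676 = 0.514000
y(0.72) ≈ 0.5140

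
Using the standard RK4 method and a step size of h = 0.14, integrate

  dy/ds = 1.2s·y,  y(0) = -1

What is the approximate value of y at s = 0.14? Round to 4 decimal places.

RK4: k1 = f(s_n, y_n); k2 = f(s_n + h/2, y_n + (h/2)·k1); k3 = f(s_n + h/2, y_n + (h/2)·k2); k4 = f(s_n + h, y_n + h·k3); y_{n+1} = y_n + (h/6)·(k1 + 2k2 + 2k3 + k4).
s=0.000000, y=-1.000000:
  k1 = f(0.000000, -1.000000) = 0.000000
  k2 = f(0.070000, -1.000000) = -0.084000
  k3 = f(0.070000, -1.005880) = -0.084494
  k4 = f(0.140000, -1.011829) = -0.169987
  y ← -1.000000 + (0.14/6)·(k1 + 2k2 + 2k3 + k4) = -1.011829
y(0.14) ≈ -1.0118

-1.0118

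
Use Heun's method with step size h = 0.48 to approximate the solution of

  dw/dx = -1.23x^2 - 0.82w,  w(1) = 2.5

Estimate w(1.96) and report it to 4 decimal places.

-0.9216

Heun: k1 = f(x_n, w_n); k2 = f(x_n + h, w_n + h·k1); w_{n+1} = w_n + (h/2)·(k1 + k2).
x=1.000000, w=2.500000:
  k1 = f(1.000000, 2.500000) = -3.280000
  k2 = f(1.480000, 0.925600) = -3.453184
  w ← 2.500000 + (0.48/2)·(-3.280000 + (-3.453184)) = 0.884036
x=1.480000, w=0.884036:
  k1 = f(1.480000, 0.884036) = -3.419101
  k2 = f(1.960000, -0.757133) = -4.104319
  w ← 0.884036 + (0.48/2)·(-3.419101 + (-4.104319)) = -0.921585
w(1.96) ≈ -0.9216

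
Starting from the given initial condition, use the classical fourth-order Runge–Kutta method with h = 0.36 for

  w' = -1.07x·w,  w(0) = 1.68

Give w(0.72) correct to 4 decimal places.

1.2731

RK4: k1 = f(x_n, w_n); k2 = f(x_n + h/2, w_n + (h/2)·k1); k3 = f(x_n + h/2, w_n + (h/2)·k2); k4 = f(x_n + h, w_n + h·k3); w_{n+1} = w_n + (h/6)·(k1 + 2k2 + 2k3 + k4).
x=0.000000, w=1.680000:
  k1 = f(0.000000, 1.680000) = 0.000000
  k2 = f(0.180000, 1.680000) = -0.323568
  k3 = f(0.180000, 1.621758) = -0.312351
  k4 = f(0.360000, 1.567554) = -0.603822
  w ← 1.680000 + (0.36/6)·(k1 + 2k2 + 2k3 + k4) = 1.567460
x=0.360000, w=1.567460:
  k1 = f(0.360000, 1.567460) = -0.603786
  k2 = f(0.540000, 1.458779) = -0.842883
  k3 = f(0.540000, 1.415742) = -0.818016
  k4 = f(0.720000, 1.272975) = -0.980700
  w ← 1.567460 + (0.36/6)·(k1 + 2k2 + 2k3 + k4) = 1.273084
w(0.72) ≈ 1.2731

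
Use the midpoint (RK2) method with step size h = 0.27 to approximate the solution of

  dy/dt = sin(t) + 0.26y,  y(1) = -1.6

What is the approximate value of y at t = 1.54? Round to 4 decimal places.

-1.2945

Midpoint: k1 = f(t_n, y_n); k2 = f(t_n + h/2, y_n + (h/2)·k1); y_{n+1} = y_n + h·k2.
t=1.000000, y=-1.600000:
  k1 = f(1.000000, -1.600000) = 0.425471
  k2 = f(1.135000, -1.542561) = 0.505468
  y ← -1.600000 + 0.27·0.505468 = -1.463524
t=1.270000, y=-1.463524:
  k1 = f(1.270000, -1.463524) = 0.574585
  k2 = f(1.405000, -1.385955) = 0.625939
  y ← -1.463524 + 0.27·0.625939 = -1.294520
y(1.54) ≈ -1.2945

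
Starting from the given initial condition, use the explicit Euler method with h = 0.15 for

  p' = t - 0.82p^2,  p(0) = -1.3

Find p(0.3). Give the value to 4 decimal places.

-1.7650

Euler: p_{n+1} = p_n + h·f(t_n, p_n).
t=0.000000, p=-1.300000: f=-1.385800 → p ← -1.300000 + 0.15·(-1.385800) = -1.507870
t=0.150000, p=-1.507870: f=-1.714411 → p ← -1.507870 + 0.15·(-1.714411) = -1.765032
p(0.3) ≈ -1.7650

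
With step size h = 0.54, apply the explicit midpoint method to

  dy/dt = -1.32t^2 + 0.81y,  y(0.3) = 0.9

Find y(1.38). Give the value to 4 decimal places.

Midpoint: k1 = f(t_n, y_n); k2 = f(t_n + h/2, y_n + (h/2)·k1); y_{n+1} = y_n + h·k2.
t=0.300000, y=0.900000:
  k1 = f(0.300000, 0.900000) = 0.610200
  k2 = f(0.570000, 1.064754) = 0.433583
  y ← 0.900000 + 0.54·0.433583 = 1.134135
t=0.840000, y=1.134135:
  k1 = f(0.840000, 1.134135) = -0.012743
  k2 = f(1.110000, 1.130694) = -0.710510
  y ← 1.134135 + 0.54·(-0.710510) = 0.750459
y(1.38) ≈ 0.7505

0.7505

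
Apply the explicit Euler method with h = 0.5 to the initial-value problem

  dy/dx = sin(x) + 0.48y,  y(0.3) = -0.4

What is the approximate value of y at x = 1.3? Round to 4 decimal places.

-0.0731

Euler: y_{n+1} = y_n + h·f(x_n, y_n).
x=0.300000, y=-0.400000: f=0.103520 → y ← -0.400000 + 0.5·0.103520 = -0.348240
x=0.800000, y=-0.348240: f=0.550201 → y ← -0.348240 + 0.5·0.550201 = -0.073139
y(1.3) ≈ -0.0731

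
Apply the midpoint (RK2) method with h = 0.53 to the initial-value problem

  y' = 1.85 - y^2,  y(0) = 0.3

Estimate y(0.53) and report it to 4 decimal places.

0.9692

Midpoint: k1 = f(s_n, y_n); k2 = f(s_n + h/2, y_n + (h/2)·k1); y_{n+1} = y_n + h·k2.
s=0.000000, y=0.300000:
  k1 = f(0.000000, 0.300000) = 1.760000
  k2 = f(0.265000, 0.766400) = 1.262631
  y ← 0.300000 + 0.53·1.262631 = 0.969194
y(0.53) ≈ 0.9692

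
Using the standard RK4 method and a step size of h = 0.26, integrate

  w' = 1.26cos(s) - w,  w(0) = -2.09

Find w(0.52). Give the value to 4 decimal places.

RK4: k1 = f(s_n, w_n); k2 = f(s_n + h/2, w_n + (h/2)·k1); k3 = f(s_n + h/2, w_n + (h/2)·k2); k4 = f(s_n + h, w_n + h·k3); w_{n+1} = w_n + (h/6)·(k1 + 2k2 + 2k3 + k4).
s=0.000000, w=-2.090000:
  k1 = f(0.000000, -2.090000) = 3.350000
  k2 = f(0.130000, -1.654500) = 2.903868
  k3 = f(0.130000, -1.712497) = 2.961865
  k4 = f(0.260000, -1.319915) = 2.537566
  w ← -2.090000 + (0.26/6)·(k1 + 2k2 + 2k3 + k4) = -1.326509
s=0.260000, w=-1.326509:
  k1 = f(0.260000, -1.326509) = 2.544160
  k2 = f(0.390000, -0.995768) = 2.161153
  k3 = f(0.390000, -1.045559) = 2.210944
  k4 = f(0.520000, -0.751663) = 1.845115
  w ← -1.326509 + (0.26/6)·(k1 + 2k2 + 2k3 + k4) = -0.757392
w(0.52) ≈ -0.7574

-0.7574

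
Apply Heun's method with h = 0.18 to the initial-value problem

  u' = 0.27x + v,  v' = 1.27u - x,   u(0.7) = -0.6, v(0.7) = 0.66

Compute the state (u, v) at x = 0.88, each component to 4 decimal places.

Heun on (u,v): k1 = f(x_n, state_n); k2 = f(x_n + h, state_n + h·k1); state_{n+1} = state_n + (h/2)·(k1 + k2).
0.700000: (-0.600000, 0.660000)
  k1 = (0.849000, -1.462000)
  predictor → (-0.447180, 0.396840)
  k2 = (0.634440, -1.447919)
  → (-0.466490, 0.398107)
(u(0.88), v(0.88)) ≈ (-0.4665, 0.3981)

-0.4665, 0.3981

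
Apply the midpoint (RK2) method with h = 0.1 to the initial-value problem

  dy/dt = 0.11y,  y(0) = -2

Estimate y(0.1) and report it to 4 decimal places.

-2.0221

Midpoint: k1 = f(t_n, y_n); k2 = f(t_n + h/2, y_n + (h/2)·k1); y_{n+1} = y_n + h·k2.
t=0.000000, y=-2.000000:
  k1 = f(0.000000, -2.000000) = -0.220000
  k2 = f(0.050000, -2.011000) = -0.221210
  y ← -2.000000 + 0.1·(-0.221210) = -2.022121
y(0.1) ≈ -2.0221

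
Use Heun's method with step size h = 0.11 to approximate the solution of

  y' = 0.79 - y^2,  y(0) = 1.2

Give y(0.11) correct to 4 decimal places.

1.1377

Heun: k1 = f(t_n, y_n); k2 = f(t_n + h, y_n + h·k1); y_{n+1} = y_n + (h/2)·(k1 + k2).
t=0.000000, y=1.200000:
  k1 = f(0.000000, 1.200000) = -0.650000
  k2 = f(0.110000, 1.128500) = -0.483512
  y ← 1.200000 + (0.11/2)·(-0.650000 + (-0.483512)) = 1.137657
y(0.11) ≈ 1.1377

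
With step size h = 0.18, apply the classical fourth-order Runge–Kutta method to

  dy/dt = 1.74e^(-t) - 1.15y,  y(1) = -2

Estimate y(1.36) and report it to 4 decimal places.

RK4: k1 = f(t_n, y_n); k2 = f(t_n + h/2, y_n + (h/2)·k1); k3 = f(t_n + h/2, y_n + (h/2)·k2); k4 = f(t_n + h, y_n + h·k3); y_{n+1} = y_n + (h/6)·(k1 + 2k2 + 2k3 + k4).
t=1.000000, y=-2.000000:
  k1 = f(1.000000, -2.000000) = 2.940110
  k2 = f(1.090000, -1.735390) = 2.580715
  k3 = f(1.090000, -1.767736) = 2.617913
  k4 = f(1.180000, -1.528776) = 2.292757
  y ← -2.000000 + (0.18/6)·(k1 + 2k2 + 2k3 + k4) = -1.531096
t=1.180000, y=-1.531096:
  k1 = f(1.180000, -1.531096) = 2.295426
  k2 = f(1.270000, -1.324508) = 2.011831
  k3 = f(1.270000, -1.350031) = 2.041183
  k4 = f(1.360000, -1.163683) = 1.784826
  y ← -1.531096 + (0.18/6)·(k1 + 2k2 + 2k3 + k4) = -1.165508
y(1.36) ≈ -1.1655

-1.1655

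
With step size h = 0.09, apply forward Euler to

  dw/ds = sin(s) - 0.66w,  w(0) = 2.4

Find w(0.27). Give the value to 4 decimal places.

2.0209

Euler: w_{n+1} = w_n + h·f(s_n, w_n).
s=0.000000, w=2.400000: f=-1.584000 → w ← 2.400000 + 0.09·(-1.584000) = 2.257440
s=0.090000, w=2.257440: f=-1.400032 → w ← 2.257440 + 0.09·(-1.400032) = 2.131437
s=0.180000, w=2.131437: f=-1.227719 → w ← 2.131437 + 0.09·(-1.227719) = 2.020942
w(0.27) ≈ 2.0209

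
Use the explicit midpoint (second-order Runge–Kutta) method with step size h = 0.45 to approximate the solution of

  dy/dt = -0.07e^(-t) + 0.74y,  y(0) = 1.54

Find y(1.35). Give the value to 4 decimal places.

4.0241

Midpoint: k1 = f(t_n, y_n); k2 = f(t_n + h/2, y_n + (h/2)·k1); y_{n+1} = y_n + h·k2.
t=0.000000, y=1.540000:
  k1 = f(0.000000, 1.540000) = 1.069600
  k2 = f(0.225000, 1.780660) = 1.261792
  y ← 1.540000 + 0.45·1.261792 = 2.107807
t=0.450000, y=2.107807:
  k1 = f(0.450000, 2.107807) = 1.515143
  k2 = f(0.675000, 2.448714) = 1.776407
  y ← 2.107807 + 0.45·1.776407 = 2.907190
t=0.900000, y=2.907190:
  k1 = f(0.900000, 2.907190) = 2.122861
  k2 = f(1.125000, 3.384833) = 2.482051
  y ← 2.907190 + 0.45·2.482051 = 4.024113
y(1.35) ≈ 4.0241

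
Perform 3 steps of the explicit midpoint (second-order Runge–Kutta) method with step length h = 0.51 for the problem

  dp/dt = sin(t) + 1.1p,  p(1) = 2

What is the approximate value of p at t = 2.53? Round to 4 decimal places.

13.5575

Midpoint: k1 = f(t_n, p_n); k2 = f(t_n + h/2, p_n + (h/2)·k1); p_{n+1} = p_n + h·k2.
t=1.000000, p=2.000000:
  k1 = f(1.000000, 2.000000) = 3.041471
  k2 = f(1.255000, 2.775575) = 4.003682
  p ← 2.000000 + 0.51·4.003682 = 4.041878
t=1.510000, p=4.041878:
  k1 = f(1.510000, 4.041878) = 5.444218
  k2 = f(1.765000, 5.430153) = 6.954370
  p ← 4.041878 + 0.51·6.954370 = 7.588607
t=2.020000, p=7.588607:
  k1 = f(2.020000, 7.588607) = 9.248261
  k2 = f(2.275000, 9.946913) = 11.703732
  p ← 7.588607 + 0.51·11.703732 = 13.557510
p(2.53) ≈ 13.5575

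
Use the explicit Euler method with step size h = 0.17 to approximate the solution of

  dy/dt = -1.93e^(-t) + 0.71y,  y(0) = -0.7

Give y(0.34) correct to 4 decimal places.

Euler: y_{n+1} = y_n + h·f(t_n, y_n).
t=0.000000, y=-0.700000: f=-2.427000 → y ← -0.700000 + 0.17·(-2.427000) = -1.112590
t=0.170000, y=-1.112590: f=-2.418212 → y ← -1.112590 + 0.17·(-2.418212) = -1.523686
y(0.34) ≈ -1.5237

-1.5237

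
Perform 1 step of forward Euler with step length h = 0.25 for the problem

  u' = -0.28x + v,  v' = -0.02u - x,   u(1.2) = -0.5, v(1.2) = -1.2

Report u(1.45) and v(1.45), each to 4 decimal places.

Euler on (u,v): u_{n+1} = u_n + h·u', v_{n+1} = v_n + h·v'.
1.200000: (-0.500000, -1.200000); f=(-1.536000, -1.190000) → (-0.884000, -1.497500)
(u(1.45), v(1.45)) ≈ (-0.8840, -1.4975)

-0.8840, -1.4975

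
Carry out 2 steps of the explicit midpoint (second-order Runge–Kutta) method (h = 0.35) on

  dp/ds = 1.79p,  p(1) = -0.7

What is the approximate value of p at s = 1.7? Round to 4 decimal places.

-2.3257

Midpoint: k1 = f(s_n, p_n); k2 = f(s_n + h/2, p_n + (h/2)·k1); p_{n+1} = p_n + h·k2.
s=1.000000, p=-0.700000:
  k1 = f(1.000000, -0.700000) = -1.253000
  k2 = f(1.175000, -0.919275) = -1.645502
  p ← -0.700000 + 0.35·(-1.645502) = -1.275926
s=1.350000, p=-1.275926:
  k1 = f(1.350000, -1.275926) = -2.283907
  k2 = f(1.525000, -1.675610) = -2.999341
  p ← -1.275926 + 0.35·(-2.999341) = -2.325695
p(1.7) ≈ -2.3257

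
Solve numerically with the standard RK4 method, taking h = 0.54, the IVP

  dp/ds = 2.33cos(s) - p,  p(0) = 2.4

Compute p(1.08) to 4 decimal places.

RK4: k1 = f(s_n, p_n); k2 = f(s_n + h/2, p_n + (h/2)·k1); k3 = f(s_n + h/2, p_n + (h/2)·k2); k4 = f(s_n + h, p_n + h·k3); p_{n+1} = p_n + (h/6)·(k1 + 2k2 + 2k3 + k4).
s=0.000000, p=2.400000:
  k1 = f(0.000000, 2.400000) = -0.070000
  k2 = f(0.270000, 2.381100) = -0.135514
  k3 = f(0.270000, 2.363411) = -0.117825
  k4 = f(0.540000, 2.336374) = -0.337913
  p ← 2.400000 + (0.54/6)·(k1 + 2k2 + 2k3 + k4) = 2.317687
s=0.540000, p=2.317687:
  k1 = f(0.540000, 2.317687) = -0.319226
  k2 = f(0.810000, 2.231496) = -0.624965
  k3 = f(0.810000, 2.148946) = -0.542415
  k4 = f(1.080000, 2.024783) = -0.926588
  p ← 2.317687 + (0.54/6)·(k1 + 2k2 + 2k3 + k4) = 1.995435
p(1.08) ≈ 1.9954

1.9954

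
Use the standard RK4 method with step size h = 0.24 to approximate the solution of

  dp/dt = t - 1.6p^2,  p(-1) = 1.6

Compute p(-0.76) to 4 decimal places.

0.8469

RK4: k1 = f(t_n, p_n); k2 = f(t_n + h/2, p_n + (h/2)·k1); k3 = f(t_n + h/2, p_n + (h/2)·k2); k4 = f(t_n + h, p_n + h·k3); p_{n+1} = p_n + (h/6)·(k1 + 2k2 + 2k3 + k4).
t=-1.000000, p=1.600000:
  k1 = f(-1.000000, 1.600000) = -5.096000
  k2 = f(-0.880000, 0.988480) = -2.443348
  k3 = f(-0.880000, 1.306798) = -3.612354
  k4 = f(-0.760000, 0.733035) = -1.619744
  p ← 1.600000 + (0.24/6)·(k1 + 2k2 + 2k3 + k4) = 0.846914
p(-0.76) ≈ 0.8469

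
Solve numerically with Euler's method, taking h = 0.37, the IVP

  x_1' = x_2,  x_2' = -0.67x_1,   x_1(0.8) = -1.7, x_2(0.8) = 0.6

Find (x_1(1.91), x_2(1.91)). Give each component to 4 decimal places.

Euler on (x_1,x_2): x_1_{n+1} = x_1_n + h·x_1', x_2_{n+1} = x_2_n + h·x_2'.
0.800000: (-1.700000, 0.600000); f=(0.600000, 1.139000) → (-1.478000, 1.021430)
1.170000: (-1.478000, 1.021430); f=(1.021430, 0.990260) → (-1.100071, 1.387826)
1.540000: (-1.100071, 1.387826); f=(1.387826, 0.737048) → (-0.586575, 1.660534)
(x_1(1.91), x_2(1.91)) ≈ (-0.5866, 1.6605)

-0.5866, 1.6605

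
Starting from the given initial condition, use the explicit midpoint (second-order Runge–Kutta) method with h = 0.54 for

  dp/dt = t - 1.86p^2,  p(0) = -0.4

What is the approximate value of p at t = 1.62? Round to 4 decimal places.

Midpoint: k1 = f(t_n, p_n); k2 = f(t_n + h/2, p_n + (h/2)·k1); p_{n+1} = p_n + h·k2.
t=0.000000, p=-0.400000:
  k1 = f(0.000000, -0.400000) = -0.297600
  k2 = f(0.270000, -0.480352) = -0.159173
  p ← -0.400000 + 0.54·(-0.159173) = -0.485953
t=0.540000, p=-0.485953:
  k1 = f(0.540000, -0.485953) = 0.100760
  k2 = f(0.810000, -0.458748) = 0.418563
  p ← -0.485953 + 0.54·0.418563 = -0.259929
t=1.080000, p=-0.259929:
  k1 = f(1.080000, -0.259929) = 0.954333
  k2 = f(1.350000, -0.002259) = 1.349991
  p ← -0.259929 + 0.54·1.349991 = 0.469066
p(1.62) ≈ 0.4691

0.4691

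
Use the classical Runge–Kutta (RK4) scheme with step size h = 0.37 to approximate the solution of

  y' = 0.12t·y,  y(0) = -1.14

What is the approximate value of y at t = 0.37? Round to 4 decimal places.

-1.1494

RK4: k1 = f(t_n, y_n); k2 = f(t_n + h/2, y_n + (h/2)·k1); k3 = f(t_n + h/2, y_n + (h/2)·k2); k4 = f(t_n + h, y_n + h·k3); y_{n+1} = y_n + (h/6)·(k1 + 2k2 + 2k3 + k4).
t=0.000000, y=-1.140000:
  k1 = f(0.000000, -1.140000) = 0.000000
  k2 = f(0.185000, -1.140000) = -0.025308
  k3 = f(0.185000, -1.144682) = -0.025412
  k4 = f(0.370000, -1.149402) = -0.051033
  y ← -1.140000 + (0.37/6)·(k1 + 2k2 + 2k3 + k4) = -1.149403
y(0.37) ≈ -1.1494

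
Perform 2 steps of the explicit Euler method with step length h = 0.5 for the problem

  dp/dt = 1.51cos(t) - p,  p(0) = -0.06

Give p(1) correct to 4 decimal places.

Euler: p_{n+1} = p_n + h·f(t_n, p_n).
t=0.000000, p=-0.060000: f=1.570000 → p ← -0.060000 + 0.5·1.570000 = 0.725000
t=0.500000, p=0.725000: f=0.600150 → p ← 0.725000 + 0.5·0.600150 = 1.025075
p(1) ≈ 1.0251

1.0251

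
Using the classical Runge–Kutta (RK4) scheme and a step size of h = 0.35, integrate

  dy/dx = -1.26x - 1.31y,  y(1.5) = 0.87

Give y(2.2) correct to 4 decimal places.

RK4: k1 = f(x_n, y_n); k2 = f(x_n + h/2, y_n + (h/2)·k1); k3 = f(x_n + h/2, y_n + (h/2)·k2); k4 = f(x_n + h, y_n + h·k3); y_{n+1} = y_n + (h/6)·(k1 + 2k2 + 2k3 + k4).
x=1.500000, y=0.870000:
  k1 = f(1.500000, 0.870000) = -3.029700
  k2 = f(1.675000, 0.339803) = -2.555641
  k3 = f(1.675000, 0.422763) = -2.664319
  k4 = f(1.850000, -0.062512) = -2.249110
  y ← 0.870000 + (0.35/6)·(k1 + 2k2 + 2k3 + k4) = -0.046926
x=1.850000, y=-0.046926:
  k1 = f(1.850000, -0.046926) = -2.269527
  k2 = f(2.025000, -0.444093) = -1.969738
  k3 = f(2.025000, -0.391630) = -2.038465
  k4 = f(2.200000, -0.760389) = -1.775891
  y ← -0.046926 + (0.35/6)·(k1 + 2k2 + 2k3 + k4) = -0.750532
y(2.2) ≈ -0.7505

-0.7505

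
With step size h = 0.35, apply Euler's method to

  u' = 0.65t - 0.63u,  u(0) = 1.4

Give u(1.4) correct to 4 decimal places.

0.9283

Euler: u_{n+1} = u_n + h·f(t_n, u_n).
t=0.000000, u=1.400000: f=-0.882000 → u ← 1.400000 + 0.35·(-0.882000) = 1.091300
t=0.350000, u=1.091300: f=-0.460019 → u ← 1.091300 + 0.35·(-0.460019) = 0.930293
t=0.700000, u=0.930293: f=-0.131085 → u ← 0.930293 + 0.35·(-0.131085) = 0.884414
t=1.050000, u=0.884414: f=0.125319 → u ← 0.884414 + 0.35·0.125319 = 0.928275
u(1.4) ≈ 0.9283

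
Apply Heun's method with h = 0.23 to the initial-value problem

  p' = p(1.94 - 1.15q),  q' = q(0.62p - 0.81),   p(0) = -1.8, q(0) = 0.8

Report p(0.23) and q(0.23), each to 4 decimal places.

-2.3760, 0.5107

Heun on (p,q): k1 = f(x_n, state_n); k2 = f(x_n + h, state_n + h·k1); state_{n+1} = state_n + (h/2)·(k1 + k2).
0.000000: (-1.800000, 0.800000)
  k1 = (-1.836000, -1.540800)
  predictor → (-2.222280, 0.445616)
  k2 = (-3.172397, -0.974925)
  → (-2.375966, 0.510692)
(p(0.23), q(0.23)) ≈ (-2.3760, 0.5107)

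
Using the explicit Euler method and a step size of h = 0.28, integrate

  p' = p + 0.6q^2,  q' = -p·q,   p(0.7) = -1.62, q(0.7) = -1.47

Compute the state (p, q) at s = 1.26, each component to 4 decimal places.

Euler on (p,q): p_{n+1} = p_n + h·p', q_{n+1} = q_n + h·q'.
0.700000: (-1.620000, -1.470000); f=(-0.323460, -2.381400) → (-1.710569, -2.136792)
0.980000: (-1.710569, -2.136792); f=(1.028959, -3.655130) → (-1.422460, -3.160228)
(p(1.26), q(1.26)) ≈ (-1.4225, -3.1602)

-1.4225, -3.1602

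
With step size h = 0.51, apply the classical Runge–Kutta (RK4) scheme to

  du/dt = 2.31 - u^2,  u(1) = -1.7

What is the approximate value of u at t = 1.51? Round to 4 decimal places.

RK4: k1 = f(t_n, u_n); k2 = f(t_n + h/2, u_n + (h/2)·k1); k3 = f(t_n + h/2, u_n + (h/2)·k2); k4 = f(t_n + h, u_n + h·k3); u_{n+1} = u_n + (h/6)·(k1 + 2k2 + 2k3 + k4).
t=1.000000, u=-1.700000:
  k1 = f(1.000000, -1.700000) = -0.580000
  k2 = f(1.255000, -1.847900) = -1.104734
  k3 = f(1.255000, -1.981707) = -1.617164
  k4 = f(1.510000, -2.524753) = -4.064380
  u ← -1.700000 + (0.51/6)·(k1 + 2k2 + 2k3 + k4) = -2.557495
u(1.51) ≈ -2.5575

-2.5575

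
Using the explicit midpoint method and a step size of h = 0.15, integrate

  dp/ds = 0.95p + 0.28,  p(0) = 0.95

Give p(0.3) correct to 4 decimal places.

1.3590

Midpoint: k1 = f(s_n, p_n); k2 = f(s_n + h/2, p_n + (h/2)·k1); p_{n+1} = p_n + h·k2.
s=0.000000, p=0.950000:
  k1 = f(0.000000, 0.950000) = 1.182500
  k2 = f(0.075000, 1.038687) = 1.266753
  p ← 0.950000 + 0.15·1.266753 = 1.140013
s=0.150000, p=1.140013:
  k1 = f(0.150000, 1.140013) = 1.363012
  k2 = f(0.225000, 1.242239) = 1.460127
  p ← 1.140013 + 0.15·1.460127 = 1.359032
p(0.3) ≈ 1.3590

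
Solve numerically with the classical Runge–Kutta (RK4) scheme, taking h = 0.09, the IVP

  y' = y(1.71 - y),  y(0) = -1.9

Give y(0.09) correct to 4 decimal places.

-2.7184

RK4: k1 = f(x_n, y_n); k2 = f(x_n + h/2, y_n + (h/2)·k1); k3 = f(x_n + h/2, y_n + (h/2)·k2); k4 = f(x_n + h, y_n + h·k3); y_{n+1} = y_n + (h/6)·(k1 + 2k2 + 2k3 + k4).
x=0.000000, y=-1.900000:
  k1 = f(0.000000, -1.900000) = -6.859000
  k2 = f(0.045000, -2.208655) = -8.654957
  k3 = f(0.045000, -2.289473) = -9.156686
  k4 = f(0.090000, -2.724102) = -12.078944
  y ← -1.900000 + (0.09/6)·(k1 + 2k2 + 2k3 + k4) = -2.718418
y(0.09) ≈ -2.7184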